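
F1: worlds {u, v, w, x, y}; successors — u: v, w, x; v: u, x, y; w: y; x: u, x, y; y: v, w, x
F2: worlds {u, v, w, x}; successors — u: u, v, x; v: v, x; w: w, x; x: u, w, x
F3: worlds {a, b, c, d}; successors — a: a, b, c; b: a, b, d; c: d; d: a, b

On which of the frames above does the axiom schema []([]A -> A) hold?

F2

The schema corresponds to shift-reflexivity: forall x forall y (Rxy -> Ryy).
F1: fails — Ruv but not Rvv.
F2: satisfies the condition.
F3: fails — Rcd but not Rdd.
Valid on: F2.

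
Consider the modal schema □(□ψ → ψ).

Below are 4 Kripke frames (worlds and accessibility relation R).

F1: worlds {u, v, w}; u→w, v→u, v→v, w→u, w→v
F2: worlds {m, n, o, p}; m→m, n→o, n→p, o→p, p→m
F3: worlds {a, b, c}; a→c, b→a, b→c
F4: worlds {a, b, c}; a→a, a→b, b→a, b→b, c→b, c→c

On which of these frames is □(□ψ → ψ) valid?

This is the axiom for shift-reflexivity; its first-order frame correspondent is ∀x ∀y (Rxy → Ryy).
F1: fails — Ruw but not Rww.
F2: fails — Rop but not Rpp.
F3: fails — Rac but not Rcc.
F4: holds.
Valid on: F4.

F4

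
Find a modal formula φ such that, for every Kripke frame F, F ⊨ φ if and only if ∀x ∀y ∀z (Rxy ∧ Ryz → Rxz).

A defining formula is □ψ → □□ψ (the 4 axiom).

□ψ → □□ψ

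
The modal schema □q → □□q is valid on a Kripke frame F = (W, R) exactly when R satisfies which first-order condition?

This schema is the 4 axiom.
It corresponds to transitivity: ∀x ∀y ∀z (Rxy ∧ Ryz → Rxz).

Transitivity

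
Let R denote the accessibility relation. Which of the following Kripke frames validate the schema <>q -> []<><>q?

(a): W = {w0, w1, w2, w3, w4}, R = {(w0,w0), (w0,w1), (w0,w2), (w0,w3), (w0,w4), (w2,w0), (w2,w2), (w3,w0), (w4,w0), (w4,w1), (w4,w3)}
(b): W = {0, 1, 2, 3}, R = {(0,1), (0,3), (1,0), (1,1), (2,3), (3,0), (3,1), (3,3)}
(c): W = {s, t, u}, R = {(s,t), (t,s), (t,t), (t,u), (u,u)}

This is the axiom for a generalized confluence (Geach) condition; its first-order frame correspondent is forall x forall y forall z ((xRy & xRz) -> exists w (y = w & z R^2 w)).
(a): fails — w0Rw0, w0Rw1 but no w with w0=w and w1R²w.
(b): condition met.
(c): fails — tRs, tRu but no w with s=w and uR²w.

(b)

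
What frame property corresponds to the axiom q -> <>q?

This is frame-equivalent to □q → q (substitute ¬q for q and contrapose).
Suppose □q→q is valid. At any x set V(q)={w : Rxw}. Then □q holds at x, so q holds at x, i.e. Rxx.

reflexivity: forall x Rxx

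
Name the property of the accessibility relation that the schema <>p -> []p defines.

Suppose ◇p→□p is valid. Take Rxy, Rxz and set V(p)={y}. Then ◇p at x, so □p at x, so p at z, i.e. z=y.
Conversely, any frame satisfying forall x forall y forall z (Rxy & Rxz -> y = z) validates the schema.
Frame condition: forall x forall y forall z (Rxy & Rxz -> y = z).

partial functionality: forall x forall y forall z (Rxy & Rxz -> y = z)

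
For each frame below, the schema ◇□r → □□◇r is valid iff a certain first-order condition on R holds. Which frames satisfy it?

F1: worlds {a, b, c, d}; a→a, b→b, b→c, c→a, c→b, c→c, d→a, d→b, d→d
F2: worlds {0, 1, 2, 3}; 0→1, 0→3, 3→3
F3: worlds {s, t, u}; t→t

This is the axiom for a generalized confluence (Geach) condition; its first-order frame correspondent is ∀x ∀y ∀z ((xRy ∧ xR²z) → ∃w (yRw ∧ zRw)).
F1: fails — bRb, bR²a but no w with bRw and aRw.
F2: fails — 0R1, 0R²3 but no w with 1Rw and 3Rw.
F3: condition met.
Valid on: F3.

F3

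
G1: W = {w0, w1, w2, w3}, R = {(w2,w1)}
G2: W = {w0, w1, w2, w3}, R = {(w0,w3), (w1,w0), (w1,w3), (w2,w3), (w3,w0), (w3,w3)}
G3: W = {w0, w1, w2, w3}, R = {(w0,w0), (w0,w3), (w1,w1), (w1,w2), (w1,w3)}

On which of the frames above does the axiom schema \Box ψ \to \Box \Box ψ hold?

G1, G3

The schema corresponds to transitivity: \forall x \forall y \forall z (Rxy \wedge Ryz \to Rxz).
G1: satisfies the condition.
G2: fails — Rw0w3 and Rw3w0 but not Rw0w0.
G3: satisfies the condition.
Valid on: G1, G3.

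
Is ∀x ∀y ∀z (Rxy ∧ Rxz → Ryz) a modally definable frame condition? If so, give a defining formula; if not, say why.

Yes: it is the Euclidean property, defined by the 5 schema ◇q → □◇q.
Suppose ◇q→□◇q is valid. Take Rxy, Rxz and set V(q)={y}. Then ◇q at x, so □◇q at x, so ◇q at z, so some w with Rzw has q; w=y, i.e. Rzy. By symmetry of the argument, Ryz.

Yes, by ◇q → □◇q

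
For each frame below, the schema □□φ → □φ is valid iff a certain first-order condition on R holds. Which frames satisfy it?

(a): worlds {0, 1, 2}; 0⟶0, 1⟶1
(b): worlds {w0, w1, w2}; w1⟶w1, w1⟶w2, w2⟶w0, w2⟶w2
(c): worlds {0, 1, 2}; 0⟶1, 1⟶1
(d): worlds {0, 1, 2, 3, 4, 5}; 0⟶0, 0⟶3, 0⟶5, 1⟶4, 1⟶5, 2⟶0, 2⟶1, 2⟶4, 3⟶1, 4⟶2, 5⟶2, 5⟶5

Frame correspondent (Sahlqvist): ∀x ∀y (Rxy → ∃z (Rxz ∧ Rzy)) — i.e. density.
(a): holds.
(b): holds.
(c): holds.
(d): fails — R31 but no z with R3z and Rz1.
Valid on: (a), (b), (c).

(a), (b), (c)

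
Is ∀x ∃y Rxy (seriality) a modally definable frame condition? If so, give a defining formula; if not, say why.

Yes — defined by □q → ◇q

Yes: it is seriality, defined by the D schema □q → ◇q.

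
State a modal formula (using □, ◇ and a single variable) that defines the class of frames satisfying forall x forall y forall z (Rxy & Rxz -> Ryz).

The condition is the Euclidean property. The 5 schema ◇p → □◇p defines it.
Suppose ◇p→□◇p is valid. Take Rxy, Rxz and set V(p)={y}. Then ◇p at x, so □◇p at x, so ◇p at z, so some w with Rzw has p; w=y, i.e. Rzy. By symmetry of the argument, Ryz.

◇p → □◇p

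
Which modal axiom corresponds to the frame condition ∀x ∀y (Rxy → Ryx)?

This is symmetry; the standard corresponding axiom is B: ψ → □◇ψ.
Suppose ψ→□◇ψ is valid. Take Rxy and set V(ψ)={x}. Then ψ at x, so □◇ψ at x, so ◇ψ at y, so some z with Ryz has ψ; z=x, i.e. Ryx.

ψ → □◇ψ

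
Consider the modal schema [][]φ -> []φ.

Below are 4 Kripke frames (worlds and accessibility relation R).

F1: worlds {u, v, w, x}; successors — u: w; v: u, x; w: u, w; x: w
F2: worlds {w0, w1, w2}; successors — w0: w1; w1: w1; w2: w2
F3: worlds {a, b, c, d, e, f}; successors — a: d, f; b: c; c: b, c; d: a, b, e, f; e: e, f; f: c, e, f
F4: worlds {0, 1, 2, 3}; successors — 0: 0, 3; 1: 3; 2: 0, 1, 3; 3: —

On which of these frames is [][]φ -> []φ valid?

F2

Frame correspondent (Sahlqvist): forall x forall y (Rxy -> exists z (Rxz & Rzy)) — i.e. density.
F1: fails — Rvu but no z with Rvz and Rzu.
F2: satisfies the condition.
F3: fails — Rda but no z with Rdz and Rza.
F4: fails — R21 but no z with R2z and Rz1.
Valid on: F2.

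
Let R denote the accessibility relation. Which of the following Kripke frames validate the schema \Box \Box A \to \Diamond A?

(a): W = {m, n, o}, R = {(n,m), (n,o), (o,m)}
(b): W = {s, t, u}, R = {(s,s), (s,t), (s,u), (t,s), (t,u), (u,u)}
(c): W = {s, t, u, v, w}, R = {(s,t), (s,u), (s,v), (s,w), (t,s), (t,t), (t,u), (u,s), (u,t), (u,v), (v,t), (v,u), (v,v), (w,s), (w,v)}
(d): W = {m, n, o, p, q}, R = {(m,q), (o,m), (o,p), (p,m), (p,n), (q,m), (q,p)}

(b), (c)

The schema corresponds to a generalized confluence (Geach) condition: \forall x \exists w (x R^2 w \wedge xRw).
(a): fails — at m but no w with mR²w and mRw.
(b): holds.
(c): holds.
(d): fails — at m but no w with mR²w and mRw.
Valid on: (b), (c).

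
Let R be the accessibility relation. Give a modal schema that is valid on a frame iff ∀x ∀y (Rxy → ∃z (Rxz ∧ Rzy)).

The condition is density. The C4 schema □□q → □q defines it.
Suppose □□q→□q is valid. Take Rxy and set V(q)={w : xR²w}. Then □□q at x, so □q at x, so q at y, i.e. ∃z(Rxz∧Rzy).

□□q → □q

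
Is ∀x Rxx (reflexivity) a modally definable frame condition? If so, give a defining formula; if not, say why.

Yes — defined by □p → p

This is a Sahlqvist condition; the T axiom □p → p defines it.
Suppose □p→p is valid. At any x set V(p)={w : Rxw}. Then □p holds at x, so p holds at x, i.e. Rxx.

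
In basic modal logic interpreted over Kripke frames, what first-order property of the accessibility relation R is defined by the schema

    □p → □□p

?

This schema is the 4 axiom.
Its frame correspondent is transitivity — ∀x ∀y ∀z (Rxy ∧ Ryz → Rxz).

transitivity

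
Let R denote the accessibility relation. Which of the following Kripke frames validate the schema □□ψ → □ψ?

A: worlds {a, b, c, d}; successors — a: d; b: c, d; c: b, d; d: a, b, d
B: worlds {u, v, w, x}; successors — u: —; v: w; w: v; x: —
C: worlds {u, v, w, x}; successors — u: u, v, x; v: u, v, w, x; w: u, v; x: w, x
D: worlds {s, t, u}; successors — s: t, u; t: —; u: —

Frame correspondent (Sahlqvist): ∀x ∀y (Rxy → ∃z (Rxz ∧ Rzy)) — i.e. density.
A: fails — Rbc but no z with Rbz and Rzc.
B: fails — Rwv but no z with Rwz and Rzv.
C: condition met.
D: fails — Rsu but no z with Rsz and Rzu.

C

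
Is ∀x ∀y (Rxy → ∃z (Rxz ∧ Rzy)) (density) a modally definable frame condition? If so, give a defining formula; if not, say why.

The condition is density. A defining modal formula is □□p → □p.
Suppose □□p→□p is valid. Take Rxy and set V(p)={w : xR²w}. Then □□p at x, so □p at x, so p at y, i.e. ∃z(Rxz∧Rzy).

Yes, by □□p → □p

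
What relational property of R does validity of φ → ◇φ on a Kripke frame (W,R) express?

Reflexivity

This schema is equivalent to the T axiom □φ → φ.
It corresponds to reflexivity: ∀x Rxx.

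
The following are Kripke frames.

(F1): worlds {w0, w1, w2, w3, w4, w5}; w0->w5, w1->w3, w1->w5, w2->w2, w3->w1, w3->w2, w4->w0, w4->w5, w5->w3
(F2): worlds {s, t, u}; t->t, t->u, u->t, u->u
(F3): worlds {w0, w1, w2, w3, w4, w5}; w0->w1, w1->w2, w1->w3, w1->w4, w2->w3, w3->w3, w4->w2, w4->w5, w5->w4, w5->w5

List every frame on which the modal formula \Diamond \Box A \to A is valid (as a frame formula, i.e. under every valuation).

(F2)

Frame correspondent (Sahlqvist): \forall x \forall y (Rxy \to Ryx) — i.e. symmetry.
(F1): fails — Rw1w5 but not Rw5w1.
(F2): condition met.
(F3): fails — Rw1w2 but not Rw2w1.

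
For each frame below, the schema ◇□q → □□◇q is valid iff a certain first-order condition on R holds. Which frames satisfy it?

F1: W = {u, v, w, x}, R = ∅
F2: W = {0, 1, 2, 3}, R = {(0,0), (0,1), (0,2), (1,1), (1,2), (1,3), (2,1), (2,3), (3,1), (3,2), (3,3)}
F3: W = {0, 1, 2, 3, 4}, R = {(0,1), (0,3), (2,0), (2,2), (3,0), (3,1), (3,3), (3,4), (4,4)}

Frame correspondent (Sahlqvist): ∀x ∀y ∀z ((xRy ∧ xR²z) → ∃w (yRw ∧ zRw)) — i.e. a generalized confluence (Geach) condition.
F1: satisfies the condition.
F2: satisfies the condition.
F3: fails — 0R1, 0R²0 but no w with 1Rw and 0Rw.
Valid on: F1, F2.

F1, F2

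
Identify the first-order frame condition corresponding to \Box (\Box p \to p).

Suppose □(□p→p) is valid. Take Rxy and set V(p)={w : Ryw}. Then at y, □p holds; since □(□p→p) at x, □p→p at y, so p at y, i.e. Ryy.
Conversely, any frame satisfying \forall x \forall y (Rxy \to Ryy) validates the schema.
Frame condition: \forall x \forall y (Rxy \to Ryy).

Shift-reflexivity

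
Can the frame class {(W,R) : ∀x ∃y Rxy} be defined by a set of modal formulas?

This is a Sahlqvist condition; the D axiom □p → ◇p defines it.
Suppose □p→◇p is valid. At any x set V(p)=W. Then □p at x, so ◇p at x, so x has a successor.

Yes — defined by □p → ◇p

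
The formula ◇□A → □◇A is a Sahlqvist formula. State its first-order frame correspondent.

convergence: ∀x ∀y ∀z (Rxy ∧ Rxz → ∃w (Ryw ∧ Rzw))

This schema is the .2 axiom.
It corresponds to convergence: ∀x ∀y ∀z (Rxy ∧ Rxz → ∃w (Ryw ∧ Rzw)).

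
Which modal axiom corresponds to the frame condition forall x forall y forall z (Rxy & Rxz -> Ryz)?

The condition is the Euclidean property. The 5 schema ◇s → □◇s defines it.
Suppose ◇s→□◇s is valid. Take Rxy, Rxz and set V(s)={y}. Then ◇s at x, so □◇s at x, so ◇s at z, so some w with Rzw has s; w=y, i.e. Rzy. By symmetry of the argument, Ryz.

◇s → □◇s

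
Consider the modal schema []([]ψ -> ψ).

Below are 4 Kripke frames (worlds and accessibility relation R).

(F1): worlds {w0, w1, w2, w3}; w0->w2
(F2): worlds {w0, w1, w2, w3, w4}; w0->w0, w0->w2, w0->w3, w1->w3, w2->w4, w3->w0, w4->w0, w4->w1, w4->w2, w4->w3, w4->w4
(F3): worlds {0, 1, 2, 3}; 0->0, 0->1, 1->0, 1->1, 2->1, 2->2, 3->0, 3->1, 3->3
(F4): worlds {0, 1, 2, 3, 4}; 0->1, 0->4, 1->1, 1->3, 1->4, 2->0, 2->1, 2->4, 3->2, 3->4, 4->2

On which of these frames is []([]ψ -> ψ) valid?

The schema corresponds to shift-reflexivity: forall x forall y (Rxy -> Ryy).
(F1): fails — Rw0w2 but not Rw2w2.
(F2): fails — Rw1w3 but not Rw3w3.
(F3): satisfies the condition.
(F4): fails — R34 but not R44.

(F3)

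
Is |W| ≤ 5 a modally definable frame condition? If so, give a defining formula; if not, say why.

Any modally definable frame class is closed under disjoint unions.
Any modal formula valid on each of 6 disjoint one-world frames is valid on their disjoint union (validity is preserved under disjoint unions). Each one-world frame has |W|=1≤5, but the union has |W|=6.
Hence having at most 5 worlds is not modally definable.

Not modally definable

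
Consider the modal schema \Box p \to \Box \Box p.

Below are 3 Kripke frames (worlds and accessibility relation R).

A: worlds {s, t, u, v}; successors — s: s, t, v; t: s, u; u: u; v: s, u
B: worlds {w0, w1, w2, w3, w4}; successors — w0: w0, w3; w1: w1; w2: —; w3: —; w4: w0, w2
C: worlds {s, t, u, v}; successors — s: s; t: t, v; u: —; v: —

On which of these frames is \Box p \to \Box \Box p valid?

Frame correspondent (Sahlqvist): \forall x \forall y \forall z (Rxy \wedge Ryz \to Rxz) — i.e. transitivity.
A: fails — Rts and Rsv but not Rtv.
B: fails — Rw4w0 and Rw0w3 but not Rw4w3.
C: holds.

C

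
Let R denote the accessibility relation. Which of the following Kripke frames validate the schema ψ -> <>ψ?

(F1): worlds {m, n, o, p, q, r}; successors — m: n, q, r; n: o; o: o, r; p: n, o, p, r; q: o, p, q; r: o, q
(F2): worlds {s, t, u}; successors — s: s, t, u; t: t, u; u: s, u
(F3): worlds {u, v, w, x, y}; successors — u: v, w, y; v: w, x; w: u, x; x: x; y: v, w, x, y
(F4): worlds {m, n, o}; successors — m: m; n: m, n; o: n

Frame correspondent (Sahlqvist): forall x Rxx — i.e. reflexivity.
(F1): fails — world m does not see itself.
(F2): ✓.
(F3): fails — world u does not see itself.
(F4): fails — world o does not see itself.

(F2)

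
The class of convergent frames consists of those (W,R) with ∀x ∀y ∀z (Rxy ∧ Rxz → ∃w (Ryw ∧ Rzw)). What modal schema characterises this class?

A defining formula is ◇□s → □◇s (the .2 axiom).

◇□s → □◇s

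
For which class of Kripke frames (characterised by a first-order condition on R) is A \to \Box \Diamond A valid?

symmetry

This is the B axiom.
It corresponds to symmetry: \forall x \forall y (Rxy \to Ryx).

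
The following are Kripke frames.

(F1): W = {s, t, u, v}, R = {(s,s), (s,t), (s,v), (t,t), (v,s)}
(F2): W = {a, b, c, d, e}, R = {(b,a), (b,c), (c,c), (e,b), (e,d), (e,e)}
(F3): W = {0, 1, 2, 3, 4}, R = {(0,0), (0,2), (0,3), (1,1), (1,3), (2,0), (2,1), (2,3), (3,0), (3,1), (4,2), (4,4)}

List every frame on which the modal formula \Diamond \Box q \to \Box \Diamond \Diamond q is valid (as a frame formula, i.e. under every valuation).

The schema corresponds to a generalized confluence (Geach) condition: \forall x \forall y \forall z ((xRy \wedge xRz) \to \exists w (yRw \wedge z R^2 w)).
(F1): fails — sRv, sRt but no w with vRw and tR²w.
(F2): fails — bRa, bRa but no w with aRw and aR²w.
(F3): holds.

(F3)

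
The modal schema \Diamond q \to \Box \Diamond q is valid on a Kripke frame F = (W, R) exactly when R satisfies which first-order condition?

the Euclidean property

Suppose ◇q→□◇q is valid. Take Rxy, Rxz and set V(q)={y}. Then ◇q at x, so □◇q at x, so ◇q at z, so some w with Rzw has q; w=y, i.e. Rzy. By symmetry of the argument, Ryz.
Conversely, any frame satisfying \forall x \forall y \forall z (Rxy \wedge Rxz \to Ryz) validates the schema.
Frame condition: \forall x \forall y \forall z (Rxy \wedge Rxz \to Ryz).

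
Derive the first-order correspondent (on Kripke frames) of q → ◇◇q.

∀x ∃w (x = w ∧ xR²w)

This is a Sahlqvist (Geach-type) schema ◇^0□^0q → □^0◇^2q.
First-order correspondent: ∀x ∃w (x = w ∧ xR²w).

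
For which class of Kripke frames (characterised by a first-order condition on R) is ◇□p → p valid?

Replacing p by ¬p and contraposing gives the equivalent schema p → □◇p.
Suppose p→□◇p is valid. Take Rxy and set V(p)={x}. Then p at x, so □◇p at x, so ◇p at y, so some z with Ryz has p; z=x, i.e. Ryx.
Conversely, on a frame with symmetry the schema holds at every world under every valuation.
Frame condition: ∀x ∀y (Rxy → Ryx).

symmetry: ∀x ∀y (Rxy → Ryx)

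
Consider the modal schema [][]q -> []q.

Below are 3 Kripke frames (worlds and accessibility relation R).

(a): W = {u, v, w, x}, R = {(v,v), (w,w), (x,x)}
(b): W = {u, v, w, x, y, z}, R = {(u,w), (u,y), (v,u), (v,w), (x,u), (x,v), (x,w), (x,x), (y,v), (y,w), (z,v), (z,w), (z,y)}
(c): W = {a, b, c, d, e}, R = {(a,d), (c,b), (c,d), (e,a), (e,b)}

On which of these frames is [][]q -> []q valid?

(a)

Frame correspondent (Sahlqvist): forall x forall y (Rxy -> exists z (Rxz & Rzy)) — i.e. density.
(a): ✓.
(b): fails — Rvu but no t with Rvt and Rtu.
(c): fails — Reb but no z with Rez and Rzb.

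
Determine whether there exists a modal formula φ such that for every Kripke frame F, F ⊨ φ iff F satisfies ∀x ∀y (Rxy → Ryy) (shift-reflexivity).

Yes — defined by □(□q → q)

Yes: it is shift-reflexivity, defined by the T□ schema □(□q → q).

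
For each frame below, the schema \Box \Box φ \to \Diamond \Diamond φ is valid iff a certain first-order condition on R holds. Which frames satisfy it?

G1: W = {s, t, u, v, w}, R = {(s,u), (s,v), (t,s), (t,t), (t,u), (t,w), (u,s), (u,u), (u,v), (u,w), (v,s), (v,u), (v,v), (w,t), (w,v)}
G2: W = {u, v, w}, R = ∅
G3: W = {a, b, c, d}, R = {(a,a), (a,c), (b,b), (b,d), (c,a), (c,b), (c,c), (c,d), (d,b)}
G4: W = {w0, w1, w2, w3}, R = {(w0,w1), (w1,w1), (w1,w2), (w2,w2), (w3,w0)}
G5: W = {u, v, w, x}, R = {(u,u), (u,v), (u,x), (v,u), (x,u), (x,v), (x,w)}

G1, G3, G4

Frame correspondent (Sahlqvist): \forall x \exists w (x R^2 w \wedge x R^2 w) — i.e. a generalized confluence (Geach) condition.
G1: ✓.
G2: fails — at u but no t with uR²t and uR²t.
G3: ✓.
G4: ✓.
G5: fails — at w but no t with wR²t and wR²t.
Valid on: G1, G3, G4.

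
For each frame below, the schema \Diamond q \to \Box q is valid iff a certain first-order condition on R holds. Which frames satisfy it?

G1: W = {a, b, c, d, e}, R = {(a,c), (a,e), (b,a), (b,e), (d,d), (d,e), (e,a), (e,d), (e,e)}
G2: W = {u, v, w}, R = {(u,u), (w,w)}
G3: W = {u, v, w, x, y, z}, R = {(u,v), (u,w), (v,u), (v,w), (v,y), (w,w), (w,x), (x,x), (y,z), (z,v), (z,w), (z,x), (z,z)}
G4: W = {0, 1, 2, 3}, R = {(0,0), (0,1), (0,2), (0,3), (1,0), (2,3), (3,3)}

G2

Frame correspondent (Sahlqvist): \forall x \forall y \forall z (Rxy \wedge Rxz \to y = z) — i.e. partial functionality.
G1: fails — a sees both c and e.
G2: ✓.
G3: fails — u sees both v and w.
G4: fails — 0 sees both 0 and 1.
Valid on: G2.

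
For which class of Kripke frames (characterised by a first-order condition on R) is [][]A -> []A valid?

density

This is the C4 axiom.
Its frame correspondent is density — forall x forall y (Rxy -> exists z (Rxz & Rzy)).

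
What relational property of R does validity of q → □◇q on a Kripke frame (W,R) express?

Suppose q→□◇q is valid. Take Rxy and set V(q)={x}. Then q at x, so □◇q at x, so ◇q at y, so some z with Ryz has q; z=x, i.e. Ryx.

symmetry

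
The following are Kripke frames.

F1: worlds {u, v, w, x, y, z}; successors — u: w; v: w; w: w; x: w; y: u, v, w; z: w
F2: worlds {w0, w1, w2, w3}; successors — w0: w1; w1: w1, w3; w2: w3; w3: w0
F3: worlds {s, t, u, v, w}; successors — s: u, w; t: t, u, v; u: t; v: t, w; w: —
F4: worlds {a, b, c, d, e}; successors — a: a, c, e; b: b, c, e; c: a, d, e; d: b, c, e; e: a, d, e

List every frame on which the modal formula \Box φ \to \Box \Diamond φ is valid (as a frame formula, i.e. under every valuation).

F1, F4

Frame correspondent (Sahlqvist): \forall x \forall z (xRz \to \exists w (xRw \wedge zRw)) — i.e. a generalized confluence (Geach) condition.
F1: satisfies the condition.
F2: fails — w1Rw3 but no w with w1Rw and w3Rw.
F3: fails — sRu but no w* with sRw* and uRw*.
F4: satisfies the condition.
Valid on: F1, F4.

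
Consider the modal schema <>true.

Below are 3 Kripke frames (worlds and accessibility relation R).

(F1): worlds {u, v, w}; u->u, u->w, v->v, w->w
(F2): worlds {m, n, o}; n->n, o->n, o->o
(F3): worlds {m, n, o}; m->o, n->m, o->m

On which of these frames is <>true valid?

(F1), (F3)

Frame correspondent (Sahlqvist): forall x exists y Rxy — i.e. seriality.
(F1): condition met.
(F2): fails — world m has no successor.
(F3): condition met.
Valid on: (F1), (F3).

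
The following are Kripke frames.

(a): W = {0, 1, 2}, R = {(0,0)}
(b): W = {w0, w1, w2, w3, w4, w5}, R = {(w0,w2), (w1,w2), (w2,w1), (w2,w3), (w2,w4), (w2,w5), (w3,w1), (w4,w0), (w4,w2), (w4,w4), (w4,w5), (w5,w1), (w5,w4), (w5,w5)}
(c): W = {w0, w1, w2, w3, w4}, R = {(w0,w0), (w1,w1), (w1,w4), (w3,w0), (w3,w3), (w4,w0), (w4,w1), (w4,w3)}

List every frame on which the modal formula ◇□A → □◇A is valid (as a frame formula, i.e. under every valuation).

(a)

This is the axiom for convergence; its first-order frame correspondent is ∀x ∀y ∀z (Rxy ∧ Rxz → ∃w (Ryw ∧ Rzw)).
(a): condition met.
(b): fails — Rw2w4 and Rw2w3 but w4 and w3 have no common successor.
(c): fails — Rw4w1 and Rw4w0 but w1 and w0 have no common successor.
Valid on: (a).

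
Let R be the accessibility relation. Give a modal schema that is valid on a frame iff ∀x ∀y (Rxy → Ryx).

This is symmetry; the standard corresponding axiom is B: ψ → □◇ψ.
Suppose ψ→□◇ψ is valid. Take Rxy and set V(ψ)={x}. Then ψ at x, so □◇ψ at x, so ◇ψ at y, so some z with Ryz has ψ; z=x, i.e. Ryx.

ψ → □◇ψ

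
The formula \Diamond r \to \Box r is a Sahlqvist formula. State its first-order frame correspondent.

partial functionality

This schema is the CD axiom.
Its frame correspondent is partial functionality — \forall x \forall y \forall z (Rxy \wedge Rxz \to y = z).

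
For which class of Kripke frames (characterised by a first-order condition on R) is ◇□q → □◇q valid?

Suppose ◇□q→□◇q is valid. Take Rxy, Rxz and set V(q)={w : Ryw}. Then □q at y so ◇□q at x, so □◇q at x, so ◇q at z, giving w with Rzw and Ryw.
Conversely, any frame satisfying ∀x ∀y ∀z (Rxy ∧ Rxz → ∃w (Ryw ∧ Rzw)) validates the schema.
Frame condition: ∀x ∀y ∀z (Rxy ∧ Rxz → ∃w (Ryw ∧ Rzw)).

convergence: ∀x ∀y ∀z (Rxy ∧ Rxz → ∃w (Ryw ∧ Rzw))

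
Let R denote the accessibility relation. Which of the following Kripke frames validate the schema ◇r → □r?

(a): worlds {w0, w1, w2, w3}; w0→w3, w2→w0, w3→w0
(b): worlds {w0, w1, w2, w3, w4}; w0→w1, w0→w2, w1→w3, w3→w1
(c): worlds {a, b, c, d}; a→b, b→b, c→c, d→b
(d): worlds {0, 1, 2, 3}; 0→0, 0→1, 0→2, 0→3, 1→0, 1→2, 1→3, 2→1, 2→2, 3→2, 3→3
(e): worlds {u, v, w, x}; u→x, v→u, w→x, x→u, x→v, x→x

(a), (c)

Frame correspondent (Sahlqvist): ∀x ∀y ∀z (Rxy ∧ Rxz → y = z) — i.e. partial functionality.
(a): holds.
(b): fails — w0 sees both w1 and w2.
(c): holds.
(d): fails — 0 sees both 0 and 1.
(e): fails — x sees both u and v.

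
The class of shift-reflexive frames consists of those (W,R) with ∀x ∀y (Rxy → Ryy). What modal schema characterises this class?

□(□q → q)

The condition is shift-reflexivity. The T□ schema □(□q → q) defines it.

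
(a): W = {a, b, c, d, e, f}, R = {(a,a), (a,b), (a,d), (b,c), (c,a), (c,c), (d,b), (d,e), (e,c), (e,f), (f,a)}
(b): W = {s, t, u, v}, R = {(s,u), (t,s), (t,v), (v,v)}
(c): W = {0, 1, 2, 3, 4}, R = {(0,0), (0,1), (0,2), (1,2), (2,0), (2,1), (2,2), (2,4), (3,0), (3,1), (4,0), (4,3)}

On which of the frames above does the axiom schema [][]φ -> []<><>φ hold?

(a), (c)

Frame correspondent (Sahlqvist): forall x forall z (xRz -> exists w (x R^2 w & z R^2 w)) — i.e. a generalized confluence (Geach) condition.
(a): holds.
(b): fails — sRu but no w with sR²w and uR²w.
(c): holds.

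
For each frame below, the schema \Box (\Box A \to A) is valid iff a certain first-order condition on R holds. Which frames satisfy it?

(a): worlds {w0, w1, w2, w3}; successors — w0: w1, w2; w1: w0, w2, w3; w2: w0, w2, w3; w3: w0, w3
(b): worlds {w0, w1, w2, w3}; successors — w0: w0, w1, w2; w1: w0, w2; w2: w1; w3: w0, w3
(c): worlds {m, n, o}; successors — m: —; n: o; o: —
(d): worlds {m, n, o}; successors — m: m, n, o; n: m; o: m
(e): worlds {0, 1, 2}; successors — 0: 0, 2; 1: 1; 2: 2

Frame correspondent (Sahlqvist): \forall x \forall y (Rxy \to Ryy) — i.e. shift-reflexivity.
(a): fails — Rw1w0 but not Rw0w0.
(b): fails — Rw1w2 but not Rw2w2.
(c): fails — Rno but not Roo.
(d): fails — Rmo but not Roo.
(e): ✓.

(e)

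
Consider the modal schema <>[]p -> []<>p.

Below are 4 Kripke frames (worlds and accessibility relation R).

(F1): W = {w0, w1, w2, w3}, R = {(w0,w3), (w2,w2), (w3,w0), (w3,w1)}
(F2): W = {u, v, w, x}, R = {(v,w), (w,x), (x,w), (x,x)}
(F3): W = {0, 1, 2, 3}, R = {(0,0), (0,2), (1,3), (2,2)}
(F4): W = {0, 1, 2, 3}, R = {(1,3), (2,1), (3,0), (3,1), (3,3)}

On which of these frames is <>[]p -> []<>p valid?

(F2)

The schema corresponds to convergence: forall x forall y forall z (Rxy & Rxz -> exists w (Ryw & Rzw)).
(F1): fails — Rw3w0 and Rw3w1 but w0 and w1 have no common successor.
(F2): satisfies the condition.
(F3): fails — R13 and R13 but 3 and 3 have no common successor.
(F4): fails — R31 and R30 but 1 and 0 have no common successor.
Valid on: (F2).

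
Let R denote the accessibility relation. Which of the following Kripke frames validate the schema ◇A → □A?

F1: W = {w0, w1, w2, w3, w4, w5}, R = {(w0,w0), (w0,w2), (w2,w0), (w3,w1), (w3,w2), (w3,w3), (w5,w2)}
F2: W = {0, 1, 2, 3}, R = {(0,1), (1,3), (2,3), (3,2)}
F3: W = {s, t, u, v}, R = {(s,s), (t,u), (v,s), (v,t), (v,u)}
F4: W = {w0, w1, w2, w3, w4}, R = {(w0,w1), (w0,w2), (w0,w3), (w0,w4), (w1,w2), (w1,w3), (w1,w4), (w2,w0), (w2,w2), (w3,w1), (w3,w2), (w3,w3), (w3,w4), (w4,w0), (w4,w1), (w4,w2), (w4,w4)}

This is the axiom for partial functionality; its first-order frame correspondent is ∀x ∀y ∀z (Rxy ∧ Rxz → y = z).
F1: fails — w0 sees both w0 and w2.
F2: condition met.
F3: fails — v sees both s and t.
F4: fails — w0 sees both w1 and w2.

F2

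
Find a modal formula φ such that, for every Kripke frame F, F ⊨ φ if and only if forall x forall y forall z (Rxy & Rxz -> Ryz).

◇p → □◇p

This is the Euclidean property; the standard corresponding axiom is 5: ◇p → □◇p.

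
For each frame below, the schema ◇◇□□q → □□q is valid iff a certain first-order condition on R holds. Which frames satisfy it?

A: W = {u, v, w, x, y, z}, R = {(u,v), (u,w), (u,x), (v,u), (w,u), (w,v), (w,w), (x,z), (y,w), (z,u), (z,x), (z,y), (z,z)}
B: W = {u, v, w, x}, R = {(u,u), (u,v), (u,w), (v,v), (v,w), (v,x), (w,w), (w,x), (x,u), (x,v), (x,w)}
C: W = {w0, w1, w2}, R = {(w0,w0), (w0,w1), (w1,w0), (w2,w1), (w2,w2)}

This is the axiom for a generalized confluence (Geach) condition; its first-order frame correspondent is ∀x ∀y ∀z ((xR²y ∧ xR²z) → ∃w (yR²w ∧ z = w)).
A: fails — uR²v, uR²u but no t with vR²t and u=t.
B: satisfies the condition.
C: fails — w2R²w0, w2R²w2 but no w with w0R²w and w2=w.
Valid on: B.

B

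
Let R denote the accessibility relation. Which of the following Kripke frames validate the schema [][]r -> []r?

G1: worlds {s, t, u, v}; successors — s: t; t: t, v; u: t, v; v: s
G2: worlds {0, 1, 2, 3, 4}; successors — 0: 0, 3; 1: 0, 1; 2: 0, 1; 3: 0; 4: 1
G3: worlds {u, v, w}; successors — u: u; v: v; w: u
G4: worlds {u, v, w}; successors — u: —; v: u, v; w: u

This is the axiom for density; its first-order frame correspondent is forall x forall y (Rxy -> exists z (Rxz & Rzy)).
G1: fails — Rvs but no z with Rvz and Rzs.
G2: ✓.
G3: ✓.
G4: fails — Rwu but no z with Rwz and Rzu.
Valid on: G2, G3.

G2, G3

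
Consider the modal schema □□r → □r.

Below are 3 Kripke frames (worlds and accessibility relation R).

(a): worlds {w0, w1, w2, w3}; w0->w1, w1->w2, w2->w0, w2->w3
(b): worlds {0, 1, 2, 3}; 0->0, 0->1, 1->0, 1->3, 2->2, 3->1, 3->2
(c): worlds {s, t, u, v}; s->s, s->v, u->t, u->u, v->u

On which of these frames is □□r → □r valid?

Frame correspondent (Sahlqvist): ∀x ∀y (Rxy → ∃z (Rxz ∧ Rzy)) — i.e. density.
(a): fails — Rw1w2 but no z with Rw1z and Rzw2.
(b): fails — R31 but no z with R3z and Rz1.
(c): ✓.

(c)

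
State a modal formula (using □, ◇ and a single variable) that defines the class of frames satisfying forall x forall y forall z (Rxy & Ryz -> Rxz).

□s → □□s

This is transitivity; the standard corresponding axiom is 4: □s → □□s.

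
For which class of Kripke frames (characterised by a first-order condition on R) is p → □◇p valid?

symmetry: ∀x ∀y (Rxy → Ryx)

Suppose p→□◇p is valid. Take Rxy and set V(p)={x}. Then p at x, so □◇p at x, so ◇p at y, so some z with Ryz has p; z=x, i.e. Ryx.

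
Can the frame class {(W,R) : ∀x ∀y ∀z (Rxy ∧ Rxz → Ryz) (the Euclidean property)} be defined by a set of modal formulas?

Yes, by ◇q → □◇q

The condition is the Euclidean property. A defining modal formula is ◇q → □◇q.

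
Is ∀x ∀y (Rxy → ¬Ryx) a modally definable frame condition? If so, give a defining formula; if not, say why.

Any modally definable frame class is closed under surjective bounded morphisms.
The 3-cycle (worlds s,t,u with s→t→u→s) is asymmetric. Mapping every world to a single reflexive point • is a surjective bounded morphism, and the reflexive point is not asymmetric (R•• but asymmetry requires ¬R••).
So no modal formula (or set of formulas) defines exactly the asymmetric frames.

Not modally definable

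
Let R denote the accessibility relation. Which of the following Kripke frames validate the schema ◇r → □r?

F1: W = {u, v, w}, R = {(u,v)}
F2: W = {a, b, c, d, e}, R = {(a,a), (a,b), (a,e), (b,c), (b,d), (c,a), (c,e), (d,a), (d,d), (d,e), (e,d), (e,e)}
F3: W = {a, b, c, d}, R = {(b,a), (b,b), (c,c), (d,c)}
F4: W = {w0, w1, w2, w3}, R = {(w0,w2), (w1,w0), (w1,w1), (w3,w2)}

F1

Frame correspondent (Sahlqvist): ∀x ∀y ∀z (Rxy ∧ Rxz → y = z) — i.e. partial functionality.
F1: condition met.
F2: fails — a sees both a and b.
F3: fails — b sees both a and b.
F4: fails — w1 sees both w0 and w1.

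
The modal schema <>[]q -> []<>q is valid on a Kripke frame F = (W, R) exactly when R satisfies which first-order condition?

convergence: forall x forall y forall z (Rxy & Rxz -> exists w (Ryw & Rzw))

Suppose ◇□q→□◇q is valid. Take Rxy, Rxz and set V(q)={w : Ryw}. Then □q at y so ◇□q at x, so □◇q at x, so ◇q at z, giving w with Rzw and Ryw.
Conversely, on a frame with convergence the schema holds at every world under every valuation.
So the correspondent is convergence.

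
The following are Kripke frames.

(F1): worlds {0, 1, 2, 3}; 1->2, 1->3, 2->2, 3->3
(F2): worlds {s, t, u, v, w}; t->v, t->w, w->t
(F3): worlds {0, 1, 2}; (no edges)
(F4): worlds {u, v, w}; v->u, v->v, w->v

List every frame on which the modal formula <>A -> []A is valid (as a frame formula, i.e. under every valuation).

(F3)

Frame correspondent (Sahlqvist): forall x forall y forall z (Rxy & Rxz -> y = z) — i.e. partial functionality.
(F1): fails — 1 sees both 2 and 3.
(F2): fails — t sees both v and w.
(F3): satisfies the condition.
(F4): fails — v sees both u and v.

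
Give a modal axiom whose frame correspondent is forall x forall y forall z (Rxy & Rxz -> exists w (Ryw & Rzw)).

A defining formula is ◇□q → □◇q (the .2 axiom).
Suppose ◇□q→□◇q is valid. Take Rxy, Rxz and set V(q)={w : Ryw}. Then □q at y so ◇□q at x, so □◇q at x, so ◇q at z, giving w with Rzw and Ryw.

◇□q → □◇q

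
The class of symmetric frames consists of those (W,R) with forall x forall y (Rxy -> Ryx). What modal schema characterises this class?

The condition is symmetry. The B schema q → □◇q defines it.
Suppose q→□◇q is valid. Take Rxy and set V(q)={x}. Then q at x, so □◇q at x, so ◇q at y, so some z with Ryz has q; z=x, i.e. Ryx.

q → □◇q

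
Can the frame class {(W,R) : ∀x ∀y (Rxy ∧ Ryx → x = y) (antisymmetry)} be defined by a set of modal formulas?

Any modally definable frame class is closed under surjective bounded morphisms.
The 8-cycle (worlds w0,w1,w2,w3,w4,w5,w6,w7 with w0→w1→w2→w3→w4→w5→w6→w7→w0) is antisymmetric. Sending even-indexed worlds to • and odd-indexed worlds to ∘ is a surjective bounded morphism onto the two-world frame with •↔∘, which is not antisymmetric.
So no modal formula (or set of formulas) defines exactly the antisymmetric frames.

No — not modally definable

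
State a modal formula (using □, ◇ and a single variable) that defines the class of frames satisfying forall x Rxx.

□p → p

The condition is reflexivity. The T schema □p → p defines it.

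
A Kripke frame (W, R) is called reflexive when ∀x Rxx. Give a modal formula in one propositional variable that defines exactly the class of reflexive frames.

□p → p

The condition is reflexivity. The T schema □p → p defines it.
Suppose □p→p is valid. At any x set V(p)={w : Rxw}. Then □p holds at x, so p holds at x, i.e. Rxx.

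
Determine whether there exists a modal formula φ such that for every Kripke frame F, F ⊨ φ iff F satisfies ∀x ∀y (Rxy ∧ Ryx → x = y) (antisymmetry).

Not modally definable

Modal frame validity is preserved under surjective bounded morphisms.
The 8-cycle (worlds a,b,c,d,e,f,g,h with a→b→c→d→e→f→g→h→a) is antisymmetric. Sending even-indexed worlds to s and odd-indexed worlds to t is a surjective bounded morphism onto the two-world frame with s↔t, which is not antisymmetric.
Hence antisymmetry is not modally definable.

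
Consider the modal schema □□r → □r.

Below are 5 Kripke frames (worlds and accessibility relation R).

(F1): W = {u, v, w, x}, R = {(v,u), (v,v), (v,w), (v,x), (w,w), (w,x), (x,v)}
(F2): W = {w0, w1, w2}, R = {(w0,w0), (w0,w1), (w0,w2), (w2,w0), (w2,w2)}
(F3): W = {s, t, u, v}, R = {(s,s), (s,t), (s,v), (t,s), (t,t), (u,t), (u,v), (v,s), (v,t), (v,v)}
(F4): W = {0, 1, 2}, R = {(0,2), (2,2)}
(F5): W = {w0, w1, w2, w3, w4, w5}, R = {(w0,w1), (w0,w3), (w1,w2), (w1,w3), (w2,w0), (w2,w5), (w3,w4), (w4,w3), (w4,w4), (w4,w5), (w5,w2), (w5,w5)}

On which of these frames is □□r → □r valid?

(F1), (F2), (F3), (F4)

This is the axiom for density; its first-order frame correspondent is ∀x ∀y (Rxy → ∃z (Rxz ∧ Rzy)).
(F1): condition met.
(F2): condition met.
(F3): condition met.
(F4): condition met.
(F5): fails — Rw1w2 but no z with Rw1z and Rzw2.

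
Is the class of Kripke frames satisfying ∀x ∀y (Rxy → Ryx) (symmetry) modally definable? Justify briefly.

This is a Sahlqvist condition; the B axiom q → □◇q defines it.

Definable; q → □◇q defines it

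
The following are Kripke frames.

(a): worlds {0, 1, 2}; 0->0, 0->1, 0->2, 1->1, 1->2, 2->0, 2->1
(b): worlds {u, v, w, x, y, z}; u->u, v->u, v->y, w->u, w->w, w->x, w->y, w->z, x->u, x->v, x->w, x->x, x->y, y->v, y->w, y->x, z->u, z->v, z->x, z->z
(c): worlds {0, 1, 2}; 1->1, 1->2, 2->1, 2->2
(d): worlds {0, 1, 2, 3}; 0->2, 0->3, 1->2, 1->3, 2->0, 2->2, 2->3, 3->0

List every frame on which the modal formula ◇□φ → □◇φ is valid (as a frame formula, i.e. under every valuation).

The schema corresponds to convergence: ∀x ∀y ∀z (Rxy ∧ Rxz → ∃w (Ryw ∧ Rzw)).
(a): holds.
(b): fails — Rvu and Rvy but u and y have no common successor.
(c): holds.
(d): fails — R23 and R20 but 3 and 0 have no common successor.

(a), (c)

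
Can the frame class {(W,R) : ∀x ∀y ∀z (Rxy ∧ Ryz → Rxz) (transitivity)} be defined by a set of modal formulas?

Yes — defined by □q → □□q

This is a Sahlqvist condition; the 4 axiom □q → □□q defines it.
Suppose □q→□□q is valid. Take Rxy, Ryz and set V(q)={w : Rxw}. Then □q at x, so □□q at x, so □q at y, so q at z, i.e. Rxz.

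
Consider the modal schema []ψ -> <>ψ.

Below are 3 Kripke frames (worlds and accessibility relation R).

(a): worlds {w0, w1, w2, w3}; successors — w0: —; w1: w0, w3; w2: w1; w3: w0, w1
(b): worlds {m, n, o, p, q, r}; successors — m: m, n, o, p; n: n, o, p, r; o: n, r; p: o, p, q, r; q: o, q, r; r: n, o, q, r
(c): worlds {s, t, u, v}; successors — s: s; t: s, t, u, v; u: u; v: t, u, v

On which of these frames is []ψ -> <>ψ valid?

(b), (c)

The schema corresponds to seriality: forall x exists y Rxy.
(a): fails — world w0 has no successor.
(b): condition met.
(c): condition met.
Valid on: (b), (c).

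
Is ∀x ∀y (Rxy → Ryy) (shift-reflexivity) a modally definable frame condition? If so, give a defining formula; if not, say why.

Yes: it is shift-reflexivity, defined by the T□ schema □(□p → p).

Yes — defined by □(□p → p)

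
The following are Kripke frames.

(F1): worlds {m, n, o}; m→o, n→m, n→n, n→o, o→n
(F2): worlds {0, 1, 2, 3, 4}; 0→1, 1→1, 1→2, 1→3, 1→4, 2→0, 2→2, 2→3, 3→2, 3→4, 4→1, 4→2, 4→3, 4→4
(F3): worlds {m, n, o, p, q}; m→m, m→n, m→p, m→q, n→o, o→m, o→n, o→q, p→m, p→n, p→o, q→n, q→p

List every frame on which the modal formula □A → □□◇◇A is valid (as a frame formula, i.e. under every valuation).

The schema corresponds to a generalized confluence (Geach) condition: ∀x ∀z (xR²z → ∃w (xRw ∧ zR²w)).
(F1): condition met.
(F2): condition met.
(F3): fails — nR²n but no w with nRw and nR²w.

(F1), (F2)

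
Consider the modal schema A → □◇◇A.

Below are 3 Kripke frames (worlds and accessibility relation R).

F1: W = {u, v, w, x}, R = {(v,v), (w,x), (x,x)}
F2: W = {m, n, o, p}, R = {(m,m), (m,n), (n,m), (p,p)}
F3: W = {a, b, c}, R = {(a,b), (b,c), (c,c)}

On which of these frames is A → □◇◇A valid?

F2

This is the axiom for a generalized confluence (Geach) condition; its first-order frame correspondent is ∀x ∀z (xRz → ∃w (x = w ∧ zR²w)).
F1: fails — wRx but no t with w=t and xR²t.
F2: ✓.
F3: fails — aRb but no w with a=w and bR²w.
Valid on: F2.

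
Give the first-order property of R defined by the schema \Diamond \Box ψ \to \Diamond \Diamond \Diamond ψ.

\forall x \forall y (xRy \to \exists w (yRw \wedge x R^3 w))

This is a Sahlqvist (Geach-type) schema ◇^1□^1ψ → □^0◇^3ψ.
Minimal-valuation argument: fix x; take any y with xR^1y and any z with xR^0z. Set V(ψ) to the set of worlds R-reachable from y in exactly 1 step. Then □^1ψ holds at y, so the antecedent holds at x; validity forces ◇^3ψ at z, giving a w with zR^3w and yR^1w.
First-order correspondent: \forall x \forall y (xRy \to \exists w (yRw \wedge x R^3 w)).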